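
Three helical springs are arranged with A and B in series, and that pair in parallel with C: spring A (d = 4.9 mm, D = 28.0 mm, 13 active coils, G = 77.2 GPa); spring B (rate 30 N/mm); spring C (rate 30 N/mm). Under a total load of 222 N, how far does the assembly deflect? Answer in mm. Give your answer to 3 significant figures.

5.31 mm

k_A = Gd⁴/(8D³N_a) = (77.2×10³)(4.9⁴)/(8·28.0³·13) = 19.494 N/mm
Springs A,B series: k_AB = 1/(1/19.494+1/30) = 11.816 N/mm; parallel with C: k_eq = 11.816+30 = 41.816 N/mm
δ = F/k_eq = 222/41.816 = 5.309 mm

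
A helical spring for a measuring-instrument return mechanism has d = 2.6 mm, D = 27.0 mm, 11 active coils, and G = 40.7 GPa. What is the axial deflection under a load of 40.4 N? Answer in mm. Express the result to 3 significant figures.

37.6 mm

k = Gd⁴/(8D³N_a) = (40.7×10³)(2.6⁴)/(8·27.0³·11) = 1.0738 N/mm
δ = F/k = 40.4 / 1.0738 = 37.624 mm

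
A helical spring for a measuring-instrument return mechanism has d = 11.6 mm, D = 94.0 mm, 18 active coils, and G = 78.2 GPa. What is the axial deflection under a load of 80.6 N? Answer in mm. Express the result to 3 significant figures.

k = Gd⁴/(8D³N_a) = (78.2×10³)(11.6⁴)/(8·94.0³·18) = 11.838 N/mm
δ = F/k = 80.6 / 11.838 = 6.8084 mm

6.81 mm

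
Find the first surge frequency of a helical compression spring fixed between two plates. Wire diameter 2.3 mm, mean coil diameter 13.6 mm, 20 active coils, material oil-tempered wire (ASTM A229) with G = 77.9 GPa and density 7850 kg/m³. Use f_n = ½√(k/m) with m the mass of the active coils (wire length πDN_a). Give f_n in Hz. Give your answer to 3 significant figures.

k = Gd⁴/(8D³N_a) = (77.9×10³)(2.3⁴)/(8·13.6³·20) = 5.4164 N/mm = 5416.4 N/m
Wire length L = πDN_a = π·13.6·20 = 854.51 mm
m = ρ·(πd²/4)·L = 7850 × 4.1548×10⁻⁶ m² × 0.85451 m = 0.02787 kg
f_n = ½√(k/m) = 0.5·√(5416.4/0.02787) = 0.5·√(1.9435e+05) = 220.42 Hz

220 Hz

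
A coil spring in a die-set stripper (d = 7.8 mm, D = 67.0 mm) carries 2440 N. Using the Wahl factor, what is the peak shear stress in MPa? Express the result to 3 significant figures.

1030 MPa

Spring index C = D/d = 67.0/7.8 = 8.5897
K_W = (4C−1)/(4C−4) + 0.615/C = 33.359/30.359 + 0.0716 = 1.1704
τ₀ = 8FD/(πd³) = 8·2440·67.0/(π·7.8³) = 1.30784e+06/1490.8 = 877.25 MPa
τ_max = K·τ₀ = 1.1704 × 877.25 = 1026.7 MPa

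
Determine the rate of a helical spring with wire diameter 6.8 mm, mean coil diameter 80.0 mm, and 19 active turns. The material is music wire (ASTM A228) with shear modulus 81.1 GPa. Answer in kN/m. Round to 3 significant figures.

2.23 kN/m

k = Gd⁴/(8D³N_a) = (81.1×10³ × 6.8⁴) / (8 × 80.0³ × 19)
  = 1.73403e+08 / 7.7824e+07 = 2.2281 N/mm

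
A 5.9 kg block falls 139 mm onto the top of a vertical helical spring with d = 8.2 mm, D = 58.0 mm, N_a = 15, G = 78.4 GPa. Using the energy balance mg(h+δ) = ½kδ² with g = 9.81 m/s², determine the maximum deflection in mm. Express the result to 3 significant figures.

36.6 mm

k = Gd⁴/(8D³N_a) = (78.4×10³)(8.2⁴)/(8·58.0³·15) = 15.139 N/mm
W = mg = 5.9 × 9.81 = 57.879 N
½kδ² − Wδ − Wh = 0 → δ = (W + √(W² + 2kWh))/k
δ = (57.879 + √(3350 + 243597))/15.139 = (57.879 + 496.94)/15.139 = 36.647 mm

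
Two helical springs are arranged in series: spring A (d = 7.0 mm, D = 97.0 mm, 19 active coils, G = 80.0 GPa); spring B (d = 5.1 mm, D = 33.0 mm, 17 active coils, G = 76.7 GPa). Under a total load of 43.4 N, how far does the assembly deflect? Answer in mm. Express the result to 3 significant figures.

35.4 mm

k_A = Gd⁴/(8D³N_a) = (80.0×10³)(7.0⁴)/(8·97.0³·19) = 1.3846 N/mm
k_B = Gd⁴/(8D³N_a) = (76.7×10³)(5.1⁴)/(8·33.0³·17) = 10.617 N/mm
Series: 1/k_eq = 1/1.3846 + 1/10.617 = 0.81642; k_eq = 1.2249 N/mm
δ = F/k_eq = 43.4/1.2249 = 35.433 mm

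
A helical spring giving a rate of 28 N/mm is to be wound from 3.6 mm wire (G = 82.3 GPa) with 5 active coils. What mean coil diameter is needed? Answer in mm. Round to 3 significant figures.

23.1 mm

D = (Gd⁴/(8N_a·k))^(1/3) = (82.3×10³·3.6⁴/(8·5·28))^(1/3)
  = (12342.2)^(1/3) = 23.1099 mm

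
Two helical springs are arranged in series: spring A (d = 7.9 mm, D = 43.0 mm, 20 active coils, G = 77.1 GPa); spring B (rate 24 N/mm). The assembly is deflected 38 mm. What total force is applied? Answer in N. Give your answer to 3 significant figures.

k_A = Gd⁴/(8D³N_a) = (77.1×10³)(7.9⁴)/(8·43.0³·20) = 23.607 N/mm
Series: 1/k_eq = 1/23.607 + 1/24 = 0.084027; k_eq = 11.901 N/mm
F = k_eq·δ = 11.901·38 = 452.23 N

452 N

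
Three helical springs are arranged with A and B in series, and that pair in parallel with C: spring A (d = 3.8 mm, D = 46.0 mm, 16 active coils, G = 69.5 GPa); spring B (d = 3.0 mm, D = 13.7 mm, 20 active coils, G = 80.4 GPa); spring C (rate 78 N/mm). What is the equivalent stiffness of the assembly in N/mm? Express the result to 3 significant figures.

k_A = Gd⁴/(8D³N_a) = (69.5×10³)(3.8⁴)/(8·46.0³·16) = 1.1632 N/mm
k_B = Gd⁴/(8D³N_a) = (80.4×10³)(3.0⁴)/(8·13.7³·20) = 15.829 N/mm
Springs A,B series: k_AB = 1/(1/1.1632+1/15.829) = 1.0835 N/mm; parallel with C: k_eq = 1.0835+78 = 79.084 N/mm

79.1 N/mm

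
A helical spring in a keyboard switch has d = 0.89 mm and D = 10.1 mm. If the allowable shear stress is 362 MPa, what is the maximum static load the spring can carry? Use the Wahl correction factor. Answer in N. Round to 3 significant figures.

C = D/d = 10.1/0.89 = 11.3483
K_W = (4C−1)/(4C−4) + 0.615/C = 44.393/41.393 + 0.0542 = 1.1267
τ_max = K·8FD/(πd³) → F_max = τ_allow·πd³/(8DK)
F_max = 362·π·0.89³/(8·10.1·1.1267) = 801.73/91.035 = 8.8069 N

8.81 N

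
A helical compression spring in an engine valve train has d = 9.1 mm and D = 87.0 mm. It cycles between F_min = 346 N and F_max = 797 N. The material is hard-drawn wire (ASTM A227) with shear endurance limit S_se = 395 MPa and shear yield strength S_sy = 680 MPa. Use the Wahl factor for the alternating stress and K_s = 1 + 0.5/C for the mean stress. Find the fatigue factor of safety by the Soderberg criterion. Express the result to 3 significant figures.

C = D/d = 87.0/9.1 = 9.5604; K_W = (4C−1)/(4C−4)+0.615/C = 1.1519; K_s = 1+0.5/C = 1.0523
F_a = (F_max−F_min)/2 = 225.5 N; F_m = (F_max+F_min)/2 = 571.5 N
τ_a = K_W·8F_aD/(πd³) = 1.1519 × 66.295 = 76.368 MPa
τ_m = K_s·8F_mD/(πd³) = 1.0523 × 168.02 = 176.8 MPa
Soderberg: 1/n_f = τ_a/S_se + τ_m/S_sy = 76.368/395 + 176.8/680 = 0.19334 + 0.26000 = 0.45334
n_f = 1/0.45334 = 2.206

2.21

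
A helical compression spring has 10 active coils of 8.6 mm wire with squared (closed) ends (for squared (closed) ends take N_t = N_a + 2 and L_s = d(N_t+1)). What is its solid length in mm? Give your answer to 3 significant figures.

112 mm

squared (closed) ends: N_t = N_a + 2 = 10 + 2 = 12
L_s = d·(N_t+1) = 8.6 × 13 = 111.8 mm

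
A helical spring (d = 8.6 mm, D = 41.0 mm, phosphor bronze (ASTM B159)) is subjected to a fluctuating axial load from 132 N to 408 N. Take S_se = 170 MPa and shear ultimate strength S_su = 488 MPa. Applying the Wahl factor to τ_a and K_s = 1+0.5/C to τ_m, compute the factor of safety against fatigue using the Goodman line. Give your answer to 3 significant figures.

3.61

C = D/d = 41.0/8.6 = 4.7674; K_W = (4C−1)/(4C−4)+0.615/C = 1.3281; K_s = 1+0.5/C = 1.1049
F_a = (F_max−F_min)/2 = 138 N; F_m = (F_max+F_min)/2 = 270 N
τ_a = K_W·8F_aD/(πd³) = 1.3281 × 22.652 = 30.084 MPa
τ_m = K_s·8F_mD/(πd³) = 1.1049 × 44.319 = 48.967 MPa
Goodman: 1/n_f = τ_a/S_se + τ_m/S_su = 30.084/170 + 48.967/488 = 0.17696 + 0.10034 = 0.27731
n_f = 1/0.27731 = 3.606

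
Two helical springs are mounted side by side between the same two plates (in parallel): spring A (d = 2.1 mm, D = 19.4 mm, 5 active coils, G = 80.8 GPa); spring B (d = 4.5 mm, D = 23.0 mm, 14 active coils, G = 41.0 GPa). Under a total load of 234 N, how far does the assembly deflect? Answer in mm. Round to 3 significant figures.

13.2 mm

k_A = Gd⁴/(8D³N_a) = (80.8×10³)(2.1⁴)/(8·19.4³·5) = 5.3805 N/mm
k_B = Gd⁴/(8D³N_a) = (41.0×10³)(4.5⁴)/(8·23.0³·14) = 12.338 N/mm
Parallel: k_eq = 5.3805 + 12.338 = 17.718 N/mm
δ = F/k_eq = 234/17.718 = 13.207 mm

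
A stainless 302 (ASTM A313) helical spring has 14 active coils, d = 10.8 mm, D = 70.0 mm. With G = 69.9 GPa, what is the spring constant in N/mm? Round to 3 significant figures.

k = Gd⁴/(8D³N_a) = (69.9×10³ × 10.8⁴) / (8 × 70.0³ × 14)
  = 9.50982e+08 / 3.8416e+07 = 24.755 N/mm

24.8 N/mm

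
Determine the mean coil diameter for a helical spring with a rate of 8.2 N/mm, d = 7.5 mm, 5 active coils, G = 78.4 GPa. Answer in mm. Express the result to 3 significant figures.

D = (Gd⁴/(8N_a·k))^(1/3) = (78.4×10³·7.5⁴/(8·5·8.2))^(1/3)
  = (756288)^(1/3) = 91.1092 mm

91.1 mm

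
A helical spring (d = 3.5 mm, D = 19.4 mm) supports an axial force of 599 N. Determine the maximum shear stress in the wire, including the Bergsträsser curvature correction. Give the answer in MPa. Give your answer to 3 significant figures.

870 MPa

Spring index C = D/d = 19.4/3.5 = 5.5429
K_B = (4C+2)/(4C−3) = 24.171/19.171 = 1.2608
τ₀ = 8FD/(πd³) = 8·599·19.4/(π·3.5³) = 92964.8/134.7 = 690.18 MPa
τ_max = K·τ₀ = 1.2608 × 690.18 = 870.19 MPa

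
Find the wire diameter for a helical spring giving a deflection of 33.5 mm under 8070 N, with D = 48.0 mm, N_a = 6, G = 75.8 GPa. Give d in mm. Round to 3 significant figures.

Required rate k = F/δ = 8070/33.5 = 240.9 N/mm
d = (8D³N_a·k / G)^(1/4) = (8·48.0³·6·240.9 / (75.8×10³))^0.25
  = (16870)^0.25 = 11.3968 mm

11.4 mm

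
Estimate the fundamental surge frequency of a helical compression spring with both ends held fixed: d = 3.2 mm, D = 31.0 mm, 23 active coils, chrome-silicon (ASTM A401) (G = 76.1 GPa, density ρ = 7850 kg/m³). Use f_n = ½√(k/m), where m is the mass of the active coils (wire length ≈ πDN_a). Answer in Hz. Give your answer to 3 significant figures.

k = Gd⁴/(8D³N_a) = (76.1×10³)(3.2⁴)/(8·31.0³·23) = 1.4557 N/mm = 1455.7 N/m
Wire length L = πDN_a = π·31.0·23 = 2240 mm
m = ρ·(πd²/4)·L = 7850 × 8.0425×10⁻⁶ m² × 2.24 m = 0.14142 kg
f_n = ½√(k/m) = 0.5·√(1455.7/0.14142) = 0.5·√(10294) = 50.73 Hz

50.7 Hz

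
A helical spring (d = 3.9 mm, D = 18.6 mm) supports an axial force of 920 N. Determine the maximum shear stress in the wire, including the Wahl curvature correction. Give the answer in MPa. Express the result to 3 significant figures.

975 MPa

Spring index C = D/d = 18.6/3.9 = 4.7692
K_W = (4C−1)/(4C−4) + 0.615/C = 18.077/15.077 + 0.1290 = 1.3279
τ₀ = 8FD/(πd³) = 8·920·18.6/(π·3.9³) = 136896/186.36 = 734.59 MPa
τ_max = K·τ₀ = 1.3279 × 734.59 = 975.49 MPa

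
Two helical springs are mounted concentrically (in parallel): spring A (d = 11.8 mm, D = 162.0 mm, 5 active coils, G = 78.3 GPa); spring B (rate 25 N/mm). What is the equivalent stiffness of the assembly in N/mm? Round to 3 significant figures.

k_A = Gd⁴/(8D³N_a) = (78.3×10³)(11.8⁴)/(8·162.0³·5) = 8.9266 N/mm
Parallel: k_eq = 8.9266 + 25 = 33.927 N/mm

33.9 N/mm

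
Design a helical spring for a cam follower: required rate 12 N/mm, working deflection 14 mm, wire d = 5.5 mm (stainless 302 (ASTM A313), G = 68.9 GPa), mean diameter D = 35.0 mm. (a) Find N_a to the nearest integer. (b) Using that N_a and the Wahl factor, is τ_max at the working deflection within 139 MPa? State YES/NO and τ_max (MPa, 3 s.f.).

N_a = Gd⁴/(8D³k) = (68.9×10³)(5.5⁴)/(8·35.0³·12) = 15.32 → N_a = 15
Actual rate k = Gd⁴/(8D³·15) = 12.254 N/mm
Working load F = kδ = 12.254·14 = 171.56 N
C = 35.0/5.5 = 6.3636; K_W = (4C−1)/(4C−4)+0.615/C = 1.2365
τ_max = K_W·8FD/(πd³) = 1.2365·91.904 = 113.64 MPa
τ_max ≤ 139 MPa → acceptable

(a) 15 coils; (b) YES, τ_max = 114 MPa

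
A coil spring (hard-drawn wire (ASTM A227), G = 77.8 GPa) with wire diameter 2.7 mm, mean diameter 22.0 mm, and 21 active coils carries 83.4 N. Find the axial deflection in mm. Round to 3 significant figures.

36.1 mm

k = Gd⁴/(8D³N_a) = (77.8×10³)(2.7⁴)/(8·22.0³·21) = 2.3113 N/mm
δ = F/k = 83.4 / 2.3113 = 36.084 mm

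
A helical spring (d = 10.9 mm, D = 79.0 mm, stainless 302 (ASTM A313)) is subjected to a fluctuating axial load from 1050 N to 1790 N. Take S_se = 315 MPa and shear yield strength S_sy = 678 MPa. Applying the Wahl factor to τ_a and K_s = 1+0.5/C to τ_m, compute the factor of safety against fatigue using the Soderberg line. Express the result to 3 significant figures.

C = D/d = 79.0/10.9 = 7.2477; K_W = (4C−1)/(4C−4)+0.615/C = 1.2049; K_s = 1+0.5/C = 1.0690
F_a = (F_max−F_min)/2 = 370 N; F_m = (F_max+F_min)/2 = 1420 N
τ_a = K_W·8F_aD/(πd³) = 1.2049 × 57.476 = 69.253 MPa
τ_m = K_s·8F_mD/(πd³) = 1.0690 × 220.59 = 235.8 MPa
Soderberg: 1/n_f = τ_a/S_se + τ_m/S_sy = 69.253/315 + 235.8/678 = 0.21985 + 0.34779 = 0.56764
n_f = 1/0.56764 = 1.762

1.76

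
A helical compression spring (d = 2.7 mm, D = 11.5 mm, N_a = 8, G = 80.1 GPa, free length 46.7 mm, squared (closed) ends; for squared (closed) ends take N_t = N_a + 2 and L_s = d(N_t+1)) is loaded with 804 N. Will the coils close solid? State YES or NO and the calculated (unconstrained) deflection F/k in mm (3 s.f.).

YES, δ = 18.4 mm

k = Gd⁴/(8D³N_a) = (80.1×10³)(2.7⁴)/(8·11.5³·8) = 43.733 N/mm
N_t = 10; L_s = 2.7·11 = 29.7 mm; δ_solid = L₀ − L_s = 46.7 − 29.7 = 17 mm
δ = F/k = 804/43.733 = 18.384 mm
δ ≥ δ_solid → spring goes solid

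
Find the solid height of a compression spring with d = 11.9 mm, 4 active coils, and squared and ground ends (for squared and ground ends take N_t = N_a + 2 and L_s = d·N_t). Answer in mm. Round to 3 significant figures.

squared and ground ends: N_t = N_a + 2 = 4 + 2 = 6
L_s = d·N_t = 11.9 × 6 = 71.4 mm

71.4 mm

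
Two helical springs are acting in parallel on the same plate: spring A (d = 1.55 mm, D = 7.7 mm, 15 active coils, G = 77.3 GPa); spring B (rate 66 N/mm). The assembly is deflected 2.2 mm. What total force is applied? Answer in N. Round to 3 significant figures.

k_A = Gd⁴/(8D³N_a) = (77.3×10³)(1.55⁴)/(8·7.7³·15) = 8.1443 N/mm
Parallel: k_eq = 8.1443 + 66 = 74.144 N/mm
F = k_eq·δ = 74.144·2.2 = 163.12 N

163 N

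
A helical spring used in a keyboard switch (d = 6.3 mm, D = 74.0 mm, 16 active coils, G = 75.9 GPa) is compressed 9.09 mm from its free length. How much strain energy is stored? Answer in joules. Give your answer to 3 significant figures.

0.0952 J

k = Gd⁴/(8D³N_a) = (75.9×10³)(6.3⁴)/(8·74.0³·16) = 2.3051 N/mm
U = ½kδ² = 0.5 × 2.3051 × 9.09² = 95.235 N·mm = 0.095235 J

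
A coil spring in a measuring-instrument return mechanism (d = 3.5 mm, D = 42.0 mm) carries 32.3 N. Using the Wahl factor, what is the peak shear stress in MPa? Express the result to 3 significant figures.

90.2 MPa

Spring index C = D/d = 42.0/3.5 = 12.0000
K_W = (4C−1)/(4C−4) + 0.615/C = 47.000/44.000 + 0.0512 = 1.1194
τ₀ = 8FD/(πd³) = 8·32.3·42.0/(π·3.5³) = 10852.8/134.7 = 80.573 MPa
τ_max = K·τ₀ = 1.1194 × 80.573 = 90.196 MPa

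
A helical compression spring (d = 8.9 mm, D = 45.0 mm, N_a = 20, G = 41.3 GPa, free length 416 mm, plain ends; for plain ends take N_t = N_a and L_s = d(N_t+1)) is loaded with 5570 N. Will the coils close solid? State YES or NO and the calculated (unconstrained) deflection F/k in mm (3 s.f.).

k = Gd⁴/(8D³N_a) = (41.3×10³)(8.9⁴)/(8·45.0³·20) = 17.773 N/mm
N_t = 20; L_s = 8.9·21 = 186.9 mm; δ_solid = L₀ − L_s = 416 − 186.9 = 229.1 mm
δ = F/k = 5570/17.773 = 313.4 mm
δ ≥ δ_solid → spring goes solid

YES, δ = 313 mm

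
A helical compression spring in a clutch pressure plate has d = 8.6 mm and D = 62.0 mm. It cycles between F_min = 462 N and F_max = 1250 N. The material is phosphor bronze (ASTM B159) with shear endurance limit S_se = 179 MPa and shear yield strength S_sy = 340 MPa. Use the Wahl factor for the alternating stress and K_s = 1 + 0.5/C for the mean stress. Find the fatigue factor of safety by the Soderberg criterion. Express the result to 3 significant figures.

0.753

C = D/d = 62.0/8.6 = 7.2093; K_W = (4C−1)/(4C−4)+0.615/C = 1.2061; K_s = 1+0.5/C = 1.0694
F_a = (F_max−F_min)/2 = 394 N; F_m = (F_max+F_min)/2 = 856 N
τ_a = K_W·8F_aD/(πd³) = 1.2061 × 97.799 = 117.95 MPa
τ_m = K_s·8F_mD/(πd³) = 1.0694 × 212.48 = 227.21 MPa
Soderberg: 1/n_f = τ_a/S_se + τ_m/S_sy = 117.95/179 + 227.21/340 = 0.65896 + 0.66827 = 1.3272
n_f = 1/1.3272 = 0.7534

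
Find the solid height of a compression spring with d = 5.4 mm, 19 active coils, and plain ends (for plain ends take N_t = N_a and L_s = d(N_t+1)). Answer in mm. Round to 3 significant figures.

108 mm

plain ends: N_t = N_a = 19
L_s = d·(N_t+1) = 5.4 × 20 = 108 mm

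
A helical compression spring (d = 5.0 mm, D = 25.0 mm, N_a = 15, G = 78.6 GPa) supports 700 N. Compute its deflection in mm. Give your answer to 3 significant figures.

26.7 mm

k = Gd⁴/(8D³N_a) = (78.6×10³)(5.0⁴)/(8·25.0³·15) = 26.2 N/mm
δ = F/k = 700 / 26.2 = 26.718 mm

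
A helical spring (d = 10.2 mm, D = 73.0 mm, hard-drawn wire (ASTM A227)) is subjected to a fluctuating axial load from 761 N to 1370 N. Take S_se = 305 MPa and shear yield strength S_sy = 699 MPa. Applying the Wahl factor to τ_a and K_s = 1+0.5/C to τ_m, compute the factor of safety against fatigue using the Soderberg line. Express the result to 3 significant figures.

2.01

C = D/d = 73.0/10.2 = 7.1569; K_W = (4C−1)/(4C−4)+0.615/C = 1.2077; K_s = 1+0.5/C = 1.0699
F_a = (F_max−F_min)/2 = 304.5 N; F_m = (F_max+F_min)/2 = 1065.5 N
τ_a = K_W·8F_aD/(πd³) = 1.2077 × 53.34 = 64.421 MPa
τ_m = K_s·8F_mD/(πd³) = 1.0699 × 186.64 = 199.68 MPa
Soderberg: 1/n_f = τ_a/S_se + τ_m/S_sy = 64.421/305 + 199.68/699 = 0.21122 + 0.28567 = 0.49689
n_f = 1/0.49689 = 2.013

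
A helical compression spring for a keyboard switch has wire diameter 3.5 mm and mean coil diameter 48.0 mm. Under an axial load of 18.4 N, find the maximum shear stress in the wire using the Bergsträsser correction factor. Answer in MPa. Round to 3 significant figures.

57.5 MPa

Spring index C = D/d = 48.0/3.5 = 13.7143
K_B = (4C+2)/(4C−3) = 56.857/51.857 = 1.0964
τ₀ = 8FD/(πd³) = 8·18.4·48.0/(π·3.5³) = 7065.6/134.7 = 52.456 MPa
τ_max = K·τ₀ = 1.0964 × 52.456 = 57.514 MPa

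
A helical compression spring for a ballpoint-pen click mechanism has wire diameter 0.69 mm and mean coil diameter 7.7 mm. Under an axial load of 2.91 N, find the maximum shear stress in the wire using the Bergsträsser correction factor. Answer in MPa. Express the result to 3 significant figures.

195 MPa

Spring index C = D/d = 7.7/0.69 = 11.1594
K_B = (4C+2)/(4C−3) = 46.638/41.638 = 1.1201
τ₀ = 8FD/(πd³) = 8·2.91·7.7/(π·0.69³) = 179.256/1.032 = 173.69 MPa
τ_max = K·τ₀ = 1.1201 × 173.69 = 194.55 MPa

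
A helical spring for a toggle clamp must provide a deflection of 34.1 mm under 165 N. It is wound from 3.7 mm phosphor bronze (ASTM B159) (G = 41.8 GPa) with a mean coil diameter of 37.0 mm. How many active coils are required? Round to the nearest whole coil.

4

Required rate k = F/δ = 165/34.1 = 4.8387 N/mm
N_a = Gd⁴/(8D³k) = (41.8×10³ × 3.7⁴)/(8 × 37.0³ × 4.8387)
    = 7.83399e+06 / 1.96076e+06 = 3.995 → 4 coils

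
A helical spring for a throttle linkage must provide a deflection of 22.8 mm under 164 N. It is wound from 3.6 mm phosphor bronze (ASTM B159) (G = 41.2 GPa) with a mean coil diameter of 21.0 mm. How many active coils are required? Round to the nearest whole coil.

13

Required rate k = F/δ = 164/22.8 = 7.193 N/mm
N_a = Gd⁴/(8D³k) = (41.2×10³ × 3.6⁴)/(8 × 21.0³ × 7.193)
    = 6.92002e+06 / 532914 = 12.99 → 13 coils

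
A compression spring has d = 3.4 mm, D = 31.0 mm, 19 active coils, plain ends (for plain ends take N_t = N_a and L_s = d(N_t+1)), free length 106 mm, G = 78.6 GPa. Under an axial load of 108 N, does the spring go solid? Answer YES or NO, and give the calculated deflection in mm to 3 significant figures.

k = Gd⁴/(8D³N_a) = (78.6×10³)(3.4⁴)/(8·31.0³·19) = 2.3196 N/mm
N_t = 19; L_s = 3.4·20 = 68 mm; δ_solid = L₀ − L_s = 106 − 68 = 38 mm
δ = F/k = 108/2.3196 = 46.56 mm
δ ≥ δ_solid → spring goes solid

YES, δ = 46.6 mm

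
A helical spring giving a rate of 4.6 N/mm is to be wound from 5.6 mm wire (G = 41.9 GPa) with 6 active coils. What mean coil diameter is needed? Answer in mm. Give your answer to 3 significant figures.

D = (Gd⁴/(8N_a·k))^(1/3) = (41.9×10³·5.6⁴/(8·6·4.6))^(1/3)
  = (186624)^(1/3) = 57.1464 mm

57.1 mm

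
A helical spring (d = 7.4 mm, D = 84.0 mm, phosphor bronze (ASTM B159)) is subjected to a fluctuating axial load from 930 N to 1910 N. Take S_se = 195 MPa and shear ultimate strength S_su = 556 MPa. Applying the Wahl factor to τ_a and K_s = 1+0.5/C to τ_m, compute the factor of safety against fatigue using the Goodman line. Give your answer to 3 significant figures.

0.345

C = D/d = 84.0/7.4 = 11.3514; K_W = (4C−1)/(4C−4)+0.615/C = 1.1266; K_s = 1+0.5/C = 1.0440
F_a = (F_max−F_min)/2 = 490 N; F_m = (F_max+F_min)/2 = 1420 N
τ_a = K_W·8F_aD/(πd³) = 1.1266 × 258.65 = 291.41 MPa
τ_m = K_s·8F_mD/(πd³) = 1.0440 × 749.57 = 782.59 MPa
Goodman: 1/n_f = τ_a/S_se + τ_m/S_su = 291.41/195 + 782.59/556 = 1.49440 + 1.40753 = 2.9019
n_f = 1/2.9019 = 0.3446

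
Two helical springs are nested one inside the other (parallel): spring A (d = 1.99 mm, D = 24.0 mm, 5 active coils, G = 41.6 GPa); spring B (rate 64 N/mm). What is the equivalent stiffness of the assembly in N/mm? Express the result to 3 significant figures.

k_A = Gd⁴/(8D³N_a) = (41.6×10³)(1.99⁴)/(8·24.0³·5) = 1.1798 N/mm
Parallel: k_eq = 1.1798 + 64 = 65.18 N/mm

65.2 N/mm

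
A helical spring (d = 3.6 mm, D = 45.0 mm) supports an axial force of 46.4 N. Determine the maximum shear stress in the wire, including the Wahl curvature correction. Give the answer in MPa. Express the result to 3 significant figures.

Spring index C = D/d = 45.0/3.6 = 12.5000
K_W = (4C−1)/(4C−4) + 0.615/C = 49.000/46.000 + 0.0492 = 1.1144
τ₀ = 8FD/(πd³) = 8·46.4·45.0/(π·3.6³) = 16704/146.57 = 113.96 MPa
τ_max = K·τ₀ = 1.1144 × 113.96 = 127 MPa

127 MPa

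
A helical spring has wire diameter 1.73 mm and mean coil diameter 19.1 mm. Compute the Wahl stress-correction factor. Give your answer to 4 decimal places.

C = D/d = 19.1/1.73 = 11.0405
K_W = (4C−1)/(4C−4) + 0.615/C = 43.162/40.162 + 0.0557 = 1.1304

1.1304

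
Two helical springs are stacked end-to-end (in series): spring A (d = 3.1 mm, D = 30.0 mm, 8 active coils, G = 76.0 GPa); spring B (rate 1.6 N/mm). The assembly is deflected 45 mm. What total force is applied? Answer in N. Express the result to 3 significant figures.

51.7 N

k_A = Gd⁴/(8D³N_a) = (76.0×10³)(3.1⁴)/(8·30.0³·8) = 4.0618 N/mm
Series: 1/k_eq = 1/4.0618 + 1/1.6 = 0.8712; k_eq = 1.1478 N/mm
F = k_eq·δ = 1.1478·45 = 51.653 N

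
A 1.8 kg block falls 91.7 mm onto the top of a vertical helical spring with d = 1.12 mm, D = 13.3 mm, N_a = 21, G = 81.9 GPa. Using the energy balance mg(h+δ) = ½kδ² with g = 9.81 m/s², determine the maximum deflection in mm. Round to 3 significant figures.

k = Gd⁴/(8D³N_a) = (81.9×10³)(1.12⁴)/(8·13.3³·21) = 0.32606 N/mm
W = mg = 1.8 × 9.81 = 17.658 N
½kδ² − Wδ − Wh = 0 → δ = (W + √(W² + 2kWh))/k
δ = (17.658 + √(311.8 + 1055.92))/0.32606 = (17.658 + 36.983)/0.32606 = 167.58 mm

168 mm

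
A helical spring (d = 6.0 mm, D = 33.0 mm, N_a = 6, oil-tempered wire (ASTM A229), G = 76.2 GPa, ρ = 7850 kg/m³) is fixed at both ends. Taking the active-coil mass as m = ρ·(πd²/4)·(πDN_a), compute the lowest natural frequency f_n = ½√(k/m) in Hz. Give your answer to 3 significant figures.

k = Gd⁴/(8D³N_a) = (76.2×10³)(6.0⁴)/(8·33.0³·6) = 57.25 N/mm = 57250 N/m
Wire length L = πDN_a = π·33.0·6 = 622.04 mm
m = ρ·(πd²/4)·L = 7850 × 28.274×10⁻⁶ m² × 0.62204 m = 0.13806 kg
f_n = ½√(k/m) = 0.5·√(57250/0.13806) = 0.5·√(4.1467e+05) = 321.97 Hz

322 Hz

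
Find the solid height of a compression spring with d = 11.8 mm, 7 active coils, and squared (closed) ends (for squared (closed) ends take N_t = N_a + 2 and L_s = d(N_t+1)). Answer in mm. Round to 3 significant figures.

118 mm

squared (closed) ends: N_t = N_a + 2 = 7 + 2 = 9
L_s = d·(N_t+1) = 11.8 × 10 = 118 mm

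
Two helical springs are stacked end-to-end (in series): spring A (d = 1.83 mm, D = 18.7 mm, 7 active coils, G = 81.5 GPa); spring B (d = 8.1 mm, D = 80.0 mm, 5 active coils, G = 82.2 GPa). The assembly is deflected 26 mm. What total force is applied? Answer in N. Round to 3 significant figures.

k_A = Gd⁴/(8D³N_a) = (81.5×10³)(1.83⁴)/(8·18.7³·7) = 2.496 N/mm
k_B = Gd⁴/(8D³N_a) = (82.2×10³)(8.1⁴)/(8·80.0³·5) = 17.278 N/mm
Series: 1/k_eq = 1/2.496 + 1/17.278 = 0.45852; k_eq = 2.181 N/mm
F = k_eq·δ = 2.181·26 = 56.705 N

56.7 N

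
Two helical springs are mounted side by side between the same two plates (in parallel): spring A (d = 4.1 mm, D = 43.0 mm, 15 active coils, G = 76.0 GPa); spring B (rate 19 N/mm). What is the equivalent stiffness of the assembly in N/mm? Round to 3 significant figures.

21.3 N/mm

k_A = Gd⁴/(8D³N_a) = (76.0×10³)(4.1⁴)/(8·43.0³·15) = 2.2509 N/mm
Parallel: k_eq = 2.2509 + 19 = 21.251 N/mm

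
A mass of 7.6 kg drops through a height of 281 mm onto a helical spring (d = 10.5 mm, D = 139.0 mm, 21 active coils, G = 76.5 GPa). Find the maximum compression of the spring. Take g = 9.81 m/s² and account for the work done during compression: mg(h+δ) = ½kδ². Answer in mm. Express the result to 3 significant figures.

k = Gd⁴/(8D³N_a) = (76.5×10³)(10.5⁴)/(8·139.0³·21) = 2.0609 N/mm
W = mg = 7.6 × 9.81 = 74.556 N
½kδ² − Wδ − Wh = 0 → δ = (W + √(W² + 2kWh))/k
δ = (74.556 + √(5558.6 + 86354.3))/2.0609 = (74.556 + 303.17)/2.0609 = 183.28 mm

183 mm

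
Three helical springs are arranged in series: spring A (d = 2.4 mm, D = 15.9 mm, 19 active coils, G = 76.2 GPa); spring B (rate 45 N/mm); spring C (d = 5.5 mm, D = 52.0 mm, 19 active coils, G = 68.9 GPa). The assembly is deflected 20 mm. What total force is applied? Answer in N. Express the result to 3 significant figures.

33.2 N

k_A = Gd⁴/(8D³N_a) = (76.2×10³)(2.4⁴)/(8·15.9³·19) = 4.1378 N/mm
k_C = Gd⁴/(8D³N_a) = (68.9×10³)(5.5⁴)/(8·52.0³·19) = 2.95 N/mm
Series: 1/k_eq = 1/4.1378 + 1/45 + 1/2.95 = 0.60289; k_eq = 1.6587 N/mm
F = k_eq·δ = 1.6587·20 = 33.174 N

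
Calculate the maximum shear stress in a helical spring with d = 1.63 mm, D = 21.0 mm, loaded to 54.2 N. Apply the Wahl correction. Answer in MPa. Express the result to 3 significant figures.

Spring index C = D/d = 21.0/1.63 = 12.8834
K_W = (4C−1)/(4C−4) + 0.615/C = 50.534/47.534 + 0.0477 = 1.1108
τ₀ = 8FD/(πd³) = 8·54.2·21.0/(π·1.63³) = 9105.6/13.605 = 669.26 MPa
τ_max = K·τ₀ = 1.1108 × 669.26 = 743.45 MPa

743 MPa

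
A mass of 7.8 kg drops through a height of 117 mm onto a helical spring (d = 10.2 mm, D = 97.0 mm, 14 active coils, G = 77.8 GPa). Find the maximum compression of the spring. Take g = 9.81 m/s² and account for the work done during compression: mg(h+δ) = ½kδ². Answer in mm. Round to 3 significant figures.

56.8 mm

k = Gd⁴/(8D³N_a) = (77.8×10³)(10.2⁴)/(8·97.0³·14) = 8.2385 N/mm
W = mg = 7.8 × 9.81 = 76.518 N
½kδ² − Wδ − Wh = 0 → δ = (W + √(W² + 2kWh))/k
δ = (76.518 + √(5855 + 147512))/8.2385 = (76.518 + 391.62)/8.2385 = 56.823 mm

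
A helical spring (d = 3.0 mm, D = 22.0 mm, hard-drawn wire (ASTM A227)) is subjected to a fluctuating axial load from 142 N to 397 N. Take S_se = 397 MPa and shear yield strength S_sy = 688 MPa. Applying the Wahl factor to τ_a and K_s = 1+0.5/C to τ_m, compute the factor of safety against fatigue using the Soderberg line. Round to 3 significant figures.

0.599

C = D/d = 22.0/3.0 = 7.3333; K_W = (4C−1)/(4C−4)+0.615/C = 1.2023; K_s = 1+0.5/C = 1.0682
F_a = (F_max−F_min)/2 = 127.5 N; F_m = (F_max+F_min)/2 = 269.5 N
τ_a = K_W·8F_aD/(πd³) = 1.2023 × 264.55 = 318.07 MPa
τ_m = K_s·8F_mD/(πd³) = 1.0682 × 559.19 = 597.31 MPa
Soderberg: 1/n_f = τ_a/S_se + τ_m/S_sy = 318.07/397 + 597.31/688 = 0.80117 + 0.86819 = 1.6694
n_f = 1/1.6694 = 0.599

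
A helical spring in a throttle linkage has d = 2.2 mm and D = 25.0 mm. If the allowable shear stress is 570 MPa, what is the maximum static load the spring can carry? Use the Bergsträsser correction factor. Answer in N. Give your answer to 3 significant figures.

85.3 N

C = D/d = 25.0/2.2 = 11.3636
K_B = (4C+2)/(4C−3) = 47.455/42.455 = 1.1178
τ_max = K·8FD/(πd³) → F_max = τ_allow·πd³/(8DK)
F_max = 570·π·2.2³/(8·25.0·1.1178) = 19067/223.55 = 85.292 N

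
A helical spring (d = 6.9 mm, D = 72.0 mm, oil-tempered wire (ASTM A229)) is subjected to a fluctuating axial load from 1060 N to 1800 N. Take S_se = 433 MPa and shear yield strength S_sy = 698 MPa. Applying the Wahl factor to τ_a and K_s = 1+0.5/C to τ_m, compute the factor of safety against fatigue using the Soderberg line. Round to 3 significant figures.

0.574

C = D/d = 72.0/6.9 = 10.4348; K_W = (4C−1)/(4C−4)+0.615/C = 1.1384; K_s = 1+0.5/C = 1.0479
F_a = (F_max−F_min)/2 = 370 N; F_m = (F_max+F_min)/2 = 1430 N
τ_a = K_W·8F_aD/(πd³) = 1.1384 × 206.5 = 235.09 MPa
τ_m = K_s·8F_mD/(πd³) = 1.0479 × 798.11 = 836.35 MPa
Soderberg: 1/n_f = τ_a/S_se + τ_m/S_sy = 235.09/433 + 836.35/698 = 0.54293 + 1.19821 = 1.7411
n_f = 1/1.7411 = 0.5743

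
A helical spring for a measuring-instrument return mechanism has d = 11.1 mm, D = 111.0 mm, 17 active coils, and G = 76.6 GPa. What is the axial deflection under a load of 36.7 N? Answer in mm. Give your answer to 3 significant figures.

5.87 mm

k = Gd⁴/(8D³N_a) = (76.6×10³)(11.1⁴)/(8·111.0³·17) = 6.2519 N/mm
δ = F/k = 36.7 / 6.2519 = 5.8702 mm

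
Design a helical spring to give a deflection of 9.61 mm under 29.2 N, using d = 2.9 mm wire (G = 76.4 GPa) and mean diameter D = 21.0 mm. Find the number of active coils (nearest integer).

24

Required rate k = F/δ = 29.2/9.61 = 3.0385 N/mm
N_a = Gd⁴/(8D³k) = (76.4×10³ × 2.9⁴)/(8 × 21.0³ × 3.0385)
    = 5.40363e+06 / 225117 = 24 → 24 coils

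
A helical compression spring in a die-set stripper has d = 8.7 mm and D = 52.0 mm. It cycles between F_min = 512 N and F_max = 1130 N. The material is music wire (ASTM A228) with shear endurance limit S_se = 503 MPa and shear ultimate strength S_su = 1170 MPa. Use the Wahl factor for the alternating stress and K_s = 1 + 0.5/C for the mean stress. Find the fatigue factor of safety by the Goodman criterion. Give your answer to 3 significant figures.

C = D/d = 52.0/8.7 = 5.9770; K_W = (4C−1)/(4C−4)+0.615/C = 1.2536; K_s = 1+0.5/C = 1.0837
F_a = (F_max−F_min)/2 = 309 N; F_m = (F_max+F_min)/2 = 821 N
τ_a = K_W·8F_aD/(πd³) = 1.2536 × 62.136 = 77.893 MPa
τ_m = K_s·8F_mD/(πd³) = 1.0837 × 165.09 = 178.9 MPa
Goodman: 1/n_f = τ_a/S_se + τ_m/S_su = 77.893/503 + 178.9/1170 = 0.15486 + 0.15291 = 0.30777
n_f = 1/0.30777 = 3.249

3.25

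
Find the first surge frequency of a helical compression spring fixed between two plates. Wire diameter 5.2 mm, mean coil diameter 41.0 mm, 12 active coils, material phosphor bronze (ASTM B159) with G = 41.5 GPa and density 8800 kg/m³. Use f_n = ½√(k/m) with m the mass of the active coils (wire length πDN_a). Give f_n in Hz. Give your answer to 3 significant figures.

k = Gd⁴/(8D³N_a) = (41.5×10³)(5.2⁴)/(8·41.0³·12) = 4.586 N/mm = 4586 N/m
Wire length L = πDN_a = π·41.0·12 = 1545.7 mm
m = ρ·(πd²/4)·L = 8800 × 21.237×10⁻⁶ m² × 1.5457 m = 0.28886 kg
f_n = ½√(k/m) = 0.5·√(4586/0.28886) = 0.5·√(15876) = 63 Hz

63.0 Hz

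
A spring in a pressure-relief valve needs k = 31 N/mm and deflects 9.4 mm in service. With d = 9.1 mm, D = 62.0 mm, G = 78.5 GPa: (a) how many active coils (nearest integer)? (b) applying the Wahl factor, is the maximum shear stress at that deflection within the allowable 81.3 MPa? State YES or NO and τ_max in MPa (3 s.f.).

(a) 9 coils; (b) YES, τ_max = 75.3 MPa

N_a = Gd⁴/(8D³k) = (78.5×10³)(9.1⁴)/(8·62.0³·31) = 9.108 → N_a = 9
Actual rate k = Gd⁴/(8D³·9) = 31.371 N/mm
Working load F = kδ = 31.371·9.4 = 294.89 N
C = 62.0/9.1 = 6.8132; K_W = (4C−1)/(4C−4)+0.615/C = 1.2193
τ_max = K_W·8FD/(πd³) = 1.2193·61.782 = 75.33 MPa
τ_max ≤ 81.3 MPa → acceptable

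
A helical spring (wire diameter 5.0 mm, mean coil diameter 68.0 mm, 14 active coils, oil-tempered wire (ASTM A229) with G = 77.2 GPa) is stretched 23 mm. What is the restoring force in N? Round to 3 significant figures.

31.5 N

k = Gd⁴/(8D³N_a) = (77.2×10³)(5.0⁴)/(8·68.0³·14) = 1.3701 N/mm
F = k·δ = 1.3701 × 23 = 31.512 N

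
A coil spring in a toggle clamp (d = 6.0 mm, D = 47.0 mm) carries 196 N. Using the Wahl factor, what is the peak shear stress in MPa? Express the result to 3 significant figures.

Spring index C = D/d = 47.0/6.0 = 7.8333
K_W = (4C−1)/(4C−4) + 0.615/C = 30.333/27.333 + 0.0785 = 1.1883
τ₀ = 8FD/(πd³) = 8·196·47.0/(π·6.0³) = 73696/678.58 = 108.6 MPa
τ_max = K·τ₀ = 1.1883 × 108.6 = 129.05 MPa

129 MPa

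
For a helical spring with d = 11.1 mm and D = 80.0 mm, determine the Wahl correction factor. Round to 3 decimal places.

1.206

C = D/d = 80.0/11.1 = 7.2072
K_W = (4C−1)/(4C−4) + 0.615/C = 27.829/24.829 + 0.0853 = 1.2062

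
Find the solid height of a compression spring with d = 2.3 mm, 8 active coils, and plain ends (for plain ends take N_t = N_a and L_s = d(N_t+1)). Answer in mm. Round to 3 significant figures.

20.7 mm

plain ends: N_t = N_a = 8
L_s = d·(N_t+1) = 2.3 × 9 = 20.7 mm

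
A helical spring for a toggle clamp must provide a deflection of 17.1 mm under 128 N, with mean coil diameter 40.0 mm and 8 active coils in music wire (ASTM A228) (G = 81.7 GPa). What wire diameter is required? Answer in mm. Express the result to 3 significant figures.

Required rate k = F/δ = 128/17.1 = 7.4854 N/mm
d = (8D³N_a·k / G)^(1/4) = (8·40.0³·8·7.4854 / (81.7×10³))^0.25
  = (375.28)^0.25 = 4.4014 mm

4.40 mm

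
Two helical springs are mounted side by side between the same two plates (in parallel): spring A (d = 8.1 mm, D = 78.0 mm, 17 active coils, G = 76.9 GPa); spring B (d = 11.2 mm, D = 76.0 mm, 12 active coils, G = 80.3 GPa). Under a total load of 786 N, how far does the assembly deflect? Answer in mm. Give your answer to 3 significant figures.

22.4 mm

k_A = Gd⁴/(8D³N_a) = (76.9×10³)(8.1⁴)/(8·78.0³·17) = 5.1291 N/mm
k_B = Gd⁴/(8D³N_a) = (80.3×10³)(11.2⁴)/(8·76.0³·12) = 29.983 N/mm
Parallel: k_eq = 5.1291 + 29.983 = 35.112 N/mm
δ = F/k_eq = 786/35.112 = 22.385 mm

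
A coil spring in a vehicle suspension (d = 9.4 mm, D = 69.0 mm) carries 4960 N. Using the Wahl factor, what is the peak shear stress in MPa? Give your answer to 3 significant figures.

1260 MPa

Spring index C = D/d = 69.0/9.4 = 7.3404
K_W = (4C−1)/(4C−4) + 0.615/C = 28.362/25.362 + 0.0838 = 1.2021
τ₀ = 8FD/(πd³) = 8·4960·69.0/(π·9.4³) = 2.73792e+06/2609.4 = 1049.3 MPa
τ_max = K·τ₀ = 1.2021 × 1049.3 = 1261.3 MPa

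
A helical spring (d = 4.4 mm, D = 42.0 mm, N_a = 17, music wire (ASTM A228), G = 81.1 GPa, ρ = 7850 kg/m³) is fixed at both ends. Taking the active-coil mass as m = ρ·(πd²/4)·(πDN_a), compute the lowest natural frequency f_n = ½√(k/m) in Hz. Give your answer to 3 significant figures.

k = Gd⁴/(8D³N_a) = (81.1×10³)(4.4⁴)/(8·42.0³·17) = 3.0168 N/mm = 3016.8 N/m
Wire length L = πDN_a = π·42.0·17 = 2243.1 mm
m = ρ·(πd²/4)·L = 7850 × 15.205×10⁻⁶ m² × 2.2431 m = 0.26774 kg
f_n = ½√(k/m) = 0.5·√(3016.8/0.26774) = 0.5·√(11268) = 53.074 Hz

53.1 Hz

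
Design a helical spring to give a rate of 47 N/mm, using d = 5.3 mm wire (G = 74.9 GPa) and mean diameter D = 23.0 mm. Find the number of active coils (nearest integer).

13

N_a = Gd⁴/(8D³k) = (74.9×10³ × 5.3⁴)/(8 × 23.0³ × 47)
    = 5.90997e+07 / 4.57479e+06 = 12.92 → 13 coils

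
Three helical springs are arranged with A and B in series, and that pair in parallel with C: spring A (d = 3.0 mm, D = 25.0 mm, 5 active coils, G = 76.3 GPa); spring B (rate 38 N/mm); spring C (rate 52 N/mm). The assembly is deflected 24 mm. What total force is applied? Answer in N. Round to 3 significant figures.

1440 N

k_A = Gd⁴/(8D³N_a) = (76.3×10³)(3.0⁴)/(8·25.0³·5) = 9.8885 N/mm
Springs A,B series: k_AB = 1/(1/9.8885+1/38) = 7.8466 N/mm; parallel with C: k_eq = 7.8466+52 = 59.847 N/mm
F = k_eq·δ = 59.847·24 = 1436.3 N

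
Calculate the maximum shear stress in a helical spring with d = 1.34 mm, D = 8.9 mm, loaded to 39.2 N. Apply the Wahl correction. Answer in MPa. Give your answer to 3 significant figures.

453 MPa

Spring index C = D/d = 8.9/1.34 = 6.6418
K_W = (4C−1)/(4C−4) + 0.615/C = 25.567/22.567 + 0.0926 = 1.2255
τ₀ = 8FD/(πd³) = 8·39.2·8.9/(π·1.34³) = 2791.04/7.559 = 369.23 MPa
τ_max = K·τ₀ = 1.2255 × 369.23 = 452.51 MPa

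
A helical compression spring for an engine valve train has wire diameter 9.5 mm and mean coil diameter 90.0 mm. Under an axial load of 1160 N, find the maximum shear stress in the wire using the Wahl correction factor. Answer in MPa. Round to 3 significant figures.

358 MPa

Spring index C = D/d = 90.0/9.5 = 9.4737
K_W = (4C−1)/(4C−4) + 0.615/C = 36.895/33.895 + 0.0649 = 1.1534
τ₀ = 8FD/(πd³) = 8·1160·90.0/(π·9.5³) = 835200/2693.5 = 310.08 MPa
τ_max = K·τ₀ = 1.1534 × 310.08 = 357.65 MPa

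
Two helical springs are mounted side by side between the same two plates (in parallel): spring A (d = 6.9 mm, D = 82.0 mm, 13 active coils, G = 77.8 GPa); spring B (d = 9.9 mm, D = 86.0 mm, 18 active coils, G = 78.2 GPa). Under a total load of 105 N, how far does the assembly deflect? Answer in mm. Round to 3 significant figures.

9.31 mm

k_A = Gd⁴/(8D³N_a) = (77.8×10³)(6.9⁴)/(8·82.0³·13) = 3.0754 N/mm
k_B = Gd⁴/(8D³N_a) = (78.2×10³)(9.9⁴)/(8·86.0³·18) = 8.2014 N/mm
Parallel: k_eq = 3.0754 + 8.2014 = 11.277 N/mm
δ = F/k_eq = 105/11.277 = 9.3111 mm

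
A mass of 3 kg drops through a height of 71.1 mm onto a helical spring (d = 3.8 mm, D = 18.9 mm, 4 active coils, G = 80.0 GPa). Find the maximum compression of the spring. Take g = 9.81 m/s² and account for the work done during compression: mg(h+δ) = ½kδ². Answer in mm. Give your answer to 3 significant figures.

7.75 mm

k = Gd⁴/(8D³N_a) = (80.0×10³)(3.8⁴)/(8·18.9³·4) = 77.213 N/mm
W = mg = 3 × 9.81 = 29.43 N
½kδ² − Wδ − Wh = 0 → δ = (W + √(W² + 2kWh))/k
δ = (29.43 + √(866.12 + 323131))/77.213 = (29.43 + 569.21)/77.213 = 7.7531 mm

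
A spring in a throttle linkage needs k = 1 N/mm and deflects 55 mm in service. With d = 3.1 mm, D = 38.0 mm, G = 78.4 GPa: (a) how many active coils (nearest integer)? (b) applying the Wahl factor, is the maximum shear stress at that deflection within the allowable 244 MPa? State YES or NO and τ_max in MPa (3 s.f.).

(a) 16 coils; (b) YES, τ_max = 206 MPa

N_a = Gd⁴/(8D³k) = (78.4×10³)(3.1⁴)/(8·38.0³·1) = 16.49 → N_a = 16
Actual rate k = Gd⁴/(8D³·16) = 1.0309 N/mm
Working load F = kδ = 1.0309·55 = 56.698 N
C = 38.0/3.1 = 12.2581; K_W = (4C−1)/(4C−4)+0.615/C = 1.1168
τ_max = K_W·8FD/(πd³) = 1.1168·184.16 = 205.67 MPa
τ_max ≤ 244 MPa → acceptable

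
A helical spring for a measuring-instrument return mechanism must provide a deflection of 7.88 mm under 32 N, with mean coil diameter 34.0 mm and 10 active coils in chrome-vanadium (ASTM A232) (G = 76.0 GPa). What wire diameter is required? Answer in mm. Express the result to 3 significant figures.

Required rate k = F/δ = 32/7.88 = 4.0609 N/mm
d = (8D³N_a·k / G)^(1/4) = (8·34.0³·10·4.0609 / (76.0×10³))^0.25
  = (168.01)^0.25 = 3.6003 mm

3.60 mm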